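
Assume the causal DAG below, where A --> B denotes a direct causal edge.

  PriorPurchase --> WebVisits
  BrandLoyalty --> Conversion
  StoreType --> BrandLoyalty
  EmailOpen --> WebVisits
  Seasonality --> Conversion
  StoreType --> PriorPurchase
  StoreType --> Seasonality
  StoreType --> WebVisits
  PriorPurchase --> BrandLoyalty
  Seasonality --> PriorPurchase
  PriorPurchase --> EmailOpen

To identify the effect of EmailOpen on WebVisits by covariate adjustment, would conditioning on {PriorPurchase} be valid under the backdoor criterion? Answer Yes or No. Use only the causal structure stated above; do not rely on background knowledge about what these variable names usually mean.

Yes

Backdoor paths from EmailOpen to WebVisits (paths whose first edge points into EmailOpen):
  P1: EmailOpen <- PriorPurchase <- StoreType -> WebVisits
  P2: EmailOpen <- PriorPurchase <- Seasonality <- StoreType -> WebVisits
  P3: EmailOpen <- PriorPurchase <- Seasonality -> Conversion <- BrandLoyalty <- StoreType -> WebVisits
  P4: EmailOpen <- PriorPurchase -> BrandLoyalty <- StoreType -> WebVisits
  P5: EmailOpen <- PriorPurchase -> BrandLoyalty -> Conversion <- Seasonality <- StoreType -> WebVisits
  P6: EmailOpen <- PriorPurchase -> WebVisits
Condition 1 (no descendant of EmailOpen in the set): holds — descendants of EmailOpen are {WebVisits}; none are in {PriorPurchase}.
Condition 2 (every backdoor path blocked by {PriorPurchase}):
  P1: blocked at chain node PriorPurchase ∈ conditioning set.
  P2: blocked at chain node PriorPurchase ∈ conditioning set.
  P3: blocked at chain node PriorPurchase ∈ conditioning set.
  P4: blocked at fork node PriorPurchase ∈ conditioning set.
  P5: blocked at fork node PriorPurchase ∈ conditioning set.
  P6: blocked at fork node PriorPurchase ∈ conditioning set.
{PriorPurchase} satisfies the backdoor criterion.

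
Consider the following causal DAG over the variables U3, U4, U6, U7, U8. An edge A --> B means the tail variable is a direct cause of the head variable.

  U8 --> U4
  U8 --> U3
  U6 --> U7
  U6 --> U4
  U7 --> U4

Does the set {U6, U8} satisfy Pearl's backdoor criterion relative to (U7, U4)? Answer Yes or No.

Backdoor paths from U7 to U4 (paths whose first edge points into U7):
  P1: U7 <- U6 -> U4
Condition 1 (no descendant of U7 in the set): holds — descendants of U7 are {U4}; none are in {U6, U8}.
Condition 2 (every backdoor path blocked by {U6, U8}):
  P1: blocked at fork node U6 ∈ conditioning set.
{U6, U8} satisfies the backdoor criterion.

Yes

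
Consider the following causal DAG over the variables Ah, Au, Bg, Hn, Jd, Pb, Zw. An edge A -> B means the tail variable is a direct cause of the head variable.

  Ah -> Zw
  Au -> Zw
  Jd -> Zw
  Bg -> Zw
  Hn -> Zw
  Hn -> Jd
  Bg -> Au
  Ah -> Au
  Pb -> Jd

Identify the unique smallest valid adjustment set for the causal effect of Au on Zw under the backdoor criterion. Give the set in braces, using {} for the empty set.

Variables eligible for adjustment (non-descendants of Au, excluding Au and Zw): {Ah, Bg, Hn, Jd, Pb}.
Backdoor paths from Au to Zw:
  P1: Au <- Bg -> Zw
  P2: Au <- Ah -> Zw
The empty set is not sufficient: P1 (Au <- Bg -> Zw) has no collider blocking it and no conditioned non-collider, so it is open.
Try {Ah, Bg}:
  P1: blocked at fork node Bg ∈ conditioning set.
  P2: blocked at fork node Ah ∈ conditioning set.
{Ah, Bg} contains no descendant of Au and blocks every backdoor path.
Every element of {Ah, Bg} is needed (dropping Ah leaves P2 open; dropping Bg leaves P1 open), so no proper subset is valid.
Among all size-2 subsets of the eligible variables, only {Ah, Bg} blocks every backdoor path, so it is the unique smallest valid adjustment set.

{Ah, Bg}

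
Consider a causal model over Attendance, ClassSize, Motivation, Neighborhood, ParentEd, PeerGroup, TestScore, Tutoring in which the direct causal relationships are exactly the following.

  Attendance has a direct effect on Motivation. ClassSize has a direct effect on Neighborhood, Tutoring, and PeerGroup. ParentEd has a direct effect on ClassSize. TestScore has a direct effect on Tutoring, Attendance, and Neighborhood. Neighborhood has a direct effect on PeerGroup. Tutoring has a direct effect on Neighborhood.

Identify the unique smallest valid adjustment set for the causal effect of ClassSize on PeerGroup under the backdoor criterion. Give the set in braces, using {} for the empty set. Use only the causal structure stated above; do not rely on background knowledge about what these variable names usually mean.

Variables eligible for adjustment (non-descendants of ClassSize, excluding ClassSize and PeerGroup): {Attendance, Motivation, ParentEd, TestScore}.
Backdoor paths from ClassSize to PeerGroup:
  (none)
With no backdoor paths the empty set already satisfies the criterion, and it is trivially minimal.

{}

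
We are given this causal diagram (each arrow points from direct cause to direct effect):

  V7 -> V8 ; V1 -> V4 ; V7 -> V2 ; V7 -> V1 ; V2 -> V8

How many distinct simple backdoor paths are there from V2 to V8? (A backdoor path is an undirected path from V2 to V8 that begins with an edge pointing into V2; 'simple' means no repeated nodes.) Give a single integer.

A backdoor path from V2 to V8 is any simple undirected path whose first edge points into V2 (i.e. leaves V2 via a parent).
Parents of V2: {V7}.
Enumerating:
  P1: V2 <- V7 -> V8
That exhausts the simple backdoor paths. Count: 1.

1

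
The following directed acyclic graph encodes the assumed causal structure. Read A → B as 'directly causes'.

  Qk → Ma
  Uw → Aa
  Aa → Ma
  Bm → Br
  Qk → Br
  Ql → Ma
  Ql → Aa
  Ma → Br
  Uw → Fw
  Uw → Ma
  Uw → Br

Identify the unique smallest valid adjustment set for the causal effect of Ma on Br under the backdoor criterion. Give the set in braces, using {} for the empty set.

Variables eligible for adjustment (non-descendants of Ma, excluding Ma and Br): {Aa, Bm, Fw, Qk, Ql, Uw}.
Backdoor paths from Ma to Br:
  P1: Ma <- Ql -> Aa <- Uw -> Br
  P2: Ma <- Qk -> Br
  P3: Ma <- Uw -> Br
  P4: Ma <- Aa <- Uw -> Br
The empty set is not sufficient: P2 (Ma <- Qk -> Br) has no collider blocking it and no conditioned non-collider, so it is open.
Try {Qk, Uw}:
  P1: blocked at collider Aa (neither it nor any descendant is in the conditioning set).
  P2: blocked at fork node Qk ∈ conditioning set.
  P3: blocked at fork node Uw ∈ conditioning set.
  P4: blocked at fork node Uw ∈ conditioning set.
{Qk, Uw} contains no descendant of Ma and blocks every backdoor path.
Every element of {Qk, Uw} is needed (dropping Qk leaves P2 open; dropping Uw leaves P3 open), so no proper subset is valid.
Among all size-2 subsets of the eligible variables, only {Qk, Uw} blocks every backdoor path, so it is the unique smallest valid adjustment set.

{Qk, Uw}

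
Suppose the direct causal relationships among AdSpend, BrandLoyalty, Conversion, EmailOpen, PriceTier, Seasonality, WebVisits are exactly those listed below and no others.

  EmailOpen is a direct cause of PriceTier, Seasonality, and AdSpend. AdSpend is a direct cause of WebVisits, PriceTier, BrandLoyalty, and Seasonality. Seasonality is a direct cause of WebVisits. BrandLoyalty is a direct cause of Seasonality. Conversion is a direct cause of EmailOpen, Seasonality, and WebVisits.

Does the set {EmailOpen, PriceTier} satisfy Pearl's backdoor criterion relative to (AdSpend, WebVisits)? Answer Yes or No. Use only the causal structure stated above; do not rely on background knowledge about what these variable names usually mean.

Backdoor paths from AdSpend to WebVisits (paths whose first edge points into AdSpend):
  P1: AdSpend <- EmailOpen <- Conversion -> Seasonality -> WebVisits
  P2: AdSpend <- EmailOpen <- Conversion -> WebVisits
  P3: AdSpend <- EmailOpen -> Seasonality <- Conversion -> WebVisits
  P4: AdSpend <- EmailOpen -> Seasonality -> WebVisits
Condition 1 (no descendant of AdSpend in the set): FAILS — PriceTier is a descendant of AdSpend.
Condition 2 (every backdoor path blocked by {EmailOpen, PriceTier}):
  P1: blocked at chain node EmailOpen ∈ conditioning set.
  P2: blocked at chain node EmailOpen ∈ conditioning set.
  P3: blocked at fork node EmailOpen ∈ conditioning set.
  P4: blocked at fork node EmailOpen ∈ conditioning set.
{EmailOpen, PriceTier} does not satisfy the backdoor criterion.

No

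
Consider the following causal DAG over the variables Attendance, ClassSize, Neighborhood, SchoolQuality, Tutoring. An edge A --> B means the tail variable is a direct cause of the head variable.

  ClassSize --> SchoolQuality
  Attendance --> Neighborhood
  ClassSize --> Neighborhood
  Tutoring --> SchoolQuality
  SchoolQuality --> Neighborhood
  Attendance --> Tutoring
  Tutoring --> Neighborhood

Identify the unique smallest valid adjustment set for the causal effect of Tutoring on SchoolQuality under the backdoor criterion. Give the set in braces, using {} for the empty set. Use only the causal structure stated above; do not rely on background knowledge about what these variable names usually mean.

{}

Variables eligible for adjustment (non-descendants of Tutoring, excluding Tutoring and SchoolQuality): {Attendance, ClassSize}.
Backdoor paths from Tutoring to SchoolQuality:
  P1: Tutoring <- Attendance -> Neighborhood <- ClassSize -> SchoolQuality
  P2: Tutoring <- Attendance -> Neighborhood <- SchoolQuality
Each backdoor path contains an unconditioned collider, so every path is already blocked with the empty conditioning set:
  P1: blocked at collider Neighborhood (neither it nor any descendant is in the conditioning set).
  P2: blocked at collider Neighborhood (neither it nor any descendant is in the conditioning set).
The empty set is therefore the unique smallest valid set.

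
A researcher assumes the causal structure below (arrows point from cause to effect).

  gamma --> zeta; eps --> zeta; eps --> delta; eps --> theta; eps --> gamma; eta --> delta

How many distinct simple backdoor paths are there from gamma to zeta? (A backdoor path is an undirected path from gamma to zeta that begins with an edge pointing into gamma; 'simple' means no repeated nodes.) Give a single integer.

A backdoor path from gamma to zeta is any simple undirected path whose first edge points into gamma (i.e. leaves gamma via a parent).
Parents of gamma: {eps}.
Enumerating:
  P1: gamma <- eps -> zeta
That exhausts the simple backdoor paths. Count: 1.

1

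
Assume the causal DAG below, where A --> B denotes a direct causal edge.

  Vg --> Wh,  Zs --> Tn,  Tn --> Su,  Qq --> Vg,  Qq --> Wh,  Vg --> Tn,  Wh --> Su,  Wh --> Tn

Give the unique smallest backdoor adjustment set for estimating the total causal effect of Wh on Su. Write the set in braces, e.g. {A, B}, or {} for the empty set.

{Vg}

Variables eligible for adjustment (non-descendants of Wh, excluding Wh and Su): {Qq, Vg, Zs}.
Backdoor paths from Wh to Su:
  P1: Wh <- Qq -> Vg -> Tn -> Su
  P2: Wh <- Vg -> Tn -> Su
The empty set is not sufficient: P1 (Wh <- Qq -> Vg -> Tn -> Su) has no collider blocking it and no conditioned non-collider, so it is open.
Try {Vg}:
  P1: blocked at chain node Vg ∈ conditioning set.
  P2: blocked at fork node Vg ∈ conditioning set.
{Vg} contains no descendant of Wh and blocks every backdoor path.
No other singleton works — e.g. {Qq} leaves P2 open — so {Vg} is the unique smallest valid adjustment set.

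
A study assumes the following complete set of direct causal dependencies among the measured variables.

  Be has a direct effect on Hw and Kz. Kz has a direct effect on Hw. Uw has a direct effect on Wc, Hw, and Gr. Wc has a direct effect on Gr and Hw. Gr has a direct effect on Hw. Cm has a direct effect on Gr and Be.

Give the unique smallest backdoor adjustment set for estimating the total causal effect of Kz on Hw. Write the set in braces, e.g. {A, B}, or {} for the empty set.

Variables eligible for adjustment (non-descendants of Kz, excluding Kz and Hw): {Be, Cm, Gr, Uw, Wc}.
Backdoor paths from Kz to Hw:
  P1: Kz <- Be <- Cm -> Gr <- Uw -> Wc -> Hw
  P2: Kz <- Be <- Cm -> Gr <- Uw -> Hw
  P3: Kz <- Be <- Cm -> Gr <- Wc <- Uw -> Hw
  P4: Kz <- Be <- Cm -> Gr <- Wc -> Hw
  P5: Kz <- Be <- Cm -> Gr -> Hw
  P6: Kz <- Be -> Hw
The empty set is not sufficient: P5 (Kz <- Be <- Cm -> Gr -> Hw) has no collider blocking it and no conditioned non-collider, so it is open.
Try {Be}:
  P1: blocked at chain node Be ∈ conditioning set.
  P2: blocked at chain node Be ∈ conditioning set.
  P3: blocked at chain node Be ∈ conditioning set.
  P4: blocked at chain node Be ∈ conditioning set.
  P5: blocked at chain node Be ∈ conditioning set.
  P6: blocked at fork node Be ∈ conditioning set.
{Be} contains no descendant of Kz and blocks every backdoor path.
No other singleton works — e.g. {Uw} leaves P5 open — so {Be} is the unique smallest valid adjustment set.

{Be}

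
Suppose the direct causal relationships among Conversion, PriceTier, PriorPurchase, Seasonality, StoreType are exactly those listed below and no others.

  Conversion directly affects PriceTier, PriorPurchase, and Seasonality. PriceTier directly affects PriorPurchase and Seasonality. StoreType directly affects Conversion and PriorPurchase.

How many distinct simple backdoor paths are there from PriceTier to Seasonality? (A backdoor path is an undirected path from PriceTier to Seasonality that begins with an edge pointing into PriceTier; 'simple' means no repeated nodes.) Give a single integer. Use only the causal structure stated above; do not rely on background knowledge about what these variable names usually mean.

A backdoor path from PriceTier to Seasonality is any simple undirected path whose first edge points into PriceTier (i.e. leaves PriceTier via a parent).
Parents of PriceTier: {Conversion}.
Enumerating:
  P1: PriceTier <- Conversion -> Seasonality
That exhausts the simple backdoor paths. Count: 1.

1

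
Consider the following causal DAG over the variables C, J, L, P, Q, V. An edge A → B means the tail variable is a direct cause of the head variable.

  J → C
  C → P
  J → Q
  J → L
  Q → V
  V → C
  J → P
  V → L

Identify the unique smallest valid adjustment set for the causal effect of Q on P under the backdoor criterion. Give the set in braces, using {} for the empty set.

{J}

Variables eligible for adjustment (non-descendants of Q, excluding Q and P): {J}.
Backdoor paths from Q to P:
  P1: Q <- J -> L <- V -> C -> P
  P2: Q <- J -> C -> P
  P3: Q <- J -> P
The empty set is not sufficient: P2 (Q <- J -> C -> P) has no collider blocking it and no conditioned non-collider, so it is open.
Try {J}:
  P1: blocked at fork node J ∈ conditioning set.
  P2: blocked at fork node J ∈ conditioning set.
  P3: blocked at fork node J ∈ conditioning set.
{J} contains no descendant of Q and blocks every backdoor path.
{J} is the unique smallest valid adjustment set.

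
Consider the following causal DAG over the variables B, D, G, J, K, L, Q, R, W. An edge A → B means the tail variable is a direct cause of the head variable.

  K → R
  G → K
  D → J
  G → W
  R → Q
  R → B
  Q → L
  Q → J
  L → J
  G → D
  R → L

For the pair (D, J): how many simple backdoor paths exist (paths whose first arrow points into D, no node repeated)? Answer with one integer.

4

A backdoor path from D to J is any simple undirected path whose first edge points into D (i.e. leaves D via a parent).
Parents of D: {G}.
Enumerating:
  P1: D <- G -> K -> R -> Q -> L -> J
  P2: D <- G -> K -> R -> Q -> J
  P3: D <- G -> K -> R -> L <- Q -> J
  P4: D <- G -> K -> R -> L -> J
That exhausts the simple backdoor paths. Count: 4.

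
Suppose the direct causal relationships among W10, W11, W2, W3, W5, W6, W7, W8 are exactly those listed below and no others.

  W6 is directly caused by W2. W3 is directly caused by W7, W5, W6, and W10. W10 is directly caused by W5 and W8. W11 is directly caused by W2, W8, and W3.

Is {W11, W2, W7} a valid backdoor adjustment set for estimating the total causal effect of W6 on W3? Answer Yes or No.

No

Backdoor paths from W6 to W3 (paths whose first edge points into W6):
  P1: W6 <- W2 -> W11 <- W8 -> W10 <- W5 -> W3
  P2: W6 <- W2 -> W11 <- W8 -> W10 -> W3
  P3: W6 <- W2 -> W11 <- W3
Condition 1 (no descendant of W6 in the set): FAILS — W11 is a descendant of W6.
Condition 2 (every backdoor path blocked by {W11, W2, W7}):
  P1: blocked at fork node W2 ∈ conditioning set.
  P2: blocked at fork node W2 ∈ conditioning set.
  P3: blocked at fork node W2 ∈ conditioning set.
{W11, W2, W7} does not satisfy the backdoor criterion.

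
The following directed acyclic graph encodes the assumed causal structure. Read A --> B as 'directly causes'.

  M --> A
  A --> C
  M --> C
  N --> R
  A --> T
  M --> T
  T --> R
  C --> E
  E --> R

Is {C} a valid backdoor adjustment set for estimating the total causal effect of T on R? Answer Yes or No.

Backdoor paths from T to R (paths whose first edge points into T):
  P1: T <- M -> A -> C -> E -> R
  P2: T <- M -> C -> E -> R
  P3: T <- A <- M -> C -> E -> R
  P4: T <- A -> C -> E -> R
Condition 1 (no descendant of T in the set): holds — descendants of T are {R}; none are in {C}.
Condition 2 (every backdoor path blocked by {C}):
  P1: blocked at chain node C ∈ conditioning set.
  P2: blocked at chain node C ∈ conditioning set.
  P3: blocked at chain node C ∈ conditioning set.
  P4: blocked at chain node C ∈ conditioning set.
{C} satisfies the backdoor criterion.

Yes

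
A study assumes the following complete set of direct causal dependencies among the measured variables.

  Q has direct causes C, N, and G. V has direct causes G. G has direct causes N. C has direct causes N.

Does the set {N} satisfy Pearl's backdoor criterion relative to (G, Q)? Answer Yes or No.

Yes

Backdoor paths from G to Q (paths whose first edge points into G):
  P1: G <- N -> C -> Q
  P2: G <- N -> Q
Condition 1 (no descendant of G in the set): holds — descendants of G are {Q, V}; none are in {N}.
Condition 2 (every backdoor path blocked by {N}):
  P1: blocked at fork node N ∈ conditioning set.
  P2: blocked at fork node N ∈ conditioning set.
{N} satisfies the backdoor criterion.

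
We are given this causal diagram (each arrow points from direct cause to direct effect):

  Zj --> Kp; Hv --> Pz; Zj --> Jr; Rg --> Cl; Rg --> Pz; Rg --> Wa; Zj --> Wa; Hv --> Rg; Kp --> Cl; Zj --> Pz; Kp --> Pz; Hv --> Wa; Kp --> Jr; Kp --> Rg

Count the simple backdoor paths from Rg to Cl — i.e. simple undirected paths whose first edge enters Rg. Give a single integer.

A backdoor path from Rg to Cl is any simple undirected path whose first edge points into Rg (i.e. leaves Rg via a parent).
Parents of Rg: {Hv, Kp}.
Enumerating:
  P1: Rg <- Hv -> Pz <- Zj -> Kp -> Cl
  P2: Rg <- Hv -> Pz <- Zj -> Jr <- Kp -> Cl
  P3: Rg <- Hv -> Pz <- Kp -> Cl
  P4: Rg <- Hv -> Wa <- Zj -> Kp -> Cl
  P5: Rg <- Hv -> Wa <- Zj -> Jr <- Kp -> Cl
  P6: Rg <- Hv -> Wa <- Zj -> Pz <- Kp -> Cl
  P7: Rg <- Kp -> Cl
That exhausts the simple backdoor paths. Count: 7.

7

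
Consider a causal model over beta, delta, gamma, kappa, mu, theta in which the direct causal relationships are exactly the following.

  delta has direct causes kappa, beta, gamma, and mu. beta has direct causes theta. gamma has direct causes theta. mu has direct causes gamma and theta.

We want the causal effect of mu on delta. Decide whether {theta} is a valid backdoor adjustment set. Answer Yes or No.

Backdoor paths from mu to delta (paths whose first edge points into mu):
  P1: mu <- theta -> beta -> delta
  P2: mu <- theta -> gamma -> delta
  P3: mu <- gamma <- theta -> beta -> delta
  P4: mu <- gamma -> delta
Condition 1 (no descendant of mu in the set): holds — descendants of mu are {delta}; none are in {theta}.
Condition 2 (every backdoor path blocked by {theta}):
  P1: blocked at fork node theta ∈ conditioning set.
  P2: blocked at fork node theta ∈ conditioning set.
  P3: blocked at fork node theta ∈ conditioning set.
  P4: open — no interior node is in the conditioning set.
{theta} does not satisfy the backdoor criterion.

No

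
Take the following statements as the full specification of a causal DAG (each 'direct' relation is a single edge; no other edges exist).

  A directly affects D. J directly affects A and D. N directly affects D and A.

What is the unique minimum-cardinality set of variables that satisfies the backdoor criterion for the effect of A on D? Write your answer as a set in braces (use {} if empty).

Variables eligible for adjustment (non-descendants of A, excluding A and D): {J, N}.
Backdoor paths from A to D:
  P1: A <- N -> D
  P2: A <- J -> D
The empty set is not sufficient: P1 (A <- N -> D) has no collider blocking it and no conditioned non-collider, so it is open.
Try {J, N}:
  P1: blocked at fork node N ∈ conditioning set.
  P2: blocked at fork node J ∈ conditioning set.
{J, N} contains no descendant of A and blocks every backdoor path.
Every element of {J, N} is needed (dropping J leaves P2 open; dropping N leaves P1 open), so no proper subset is valid.
Among all size-2 subsets of the eligible variables, only {J, N} blocks every backdoor path, so it is the unique smallest valid adjustment set.

{J, N}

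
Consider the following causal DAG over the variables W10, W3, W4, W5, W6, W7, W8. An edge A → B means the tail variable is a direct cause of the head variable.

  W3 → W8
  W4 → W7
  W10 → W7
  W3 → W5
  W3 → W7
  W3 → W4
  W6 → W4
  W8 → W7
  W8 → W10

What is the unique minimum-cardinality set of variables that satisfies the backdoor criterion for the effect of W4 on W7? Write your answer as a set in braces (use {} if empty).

{W3}

Variables eligible for adjustment (non-descendants of W4, excluding W4 and W7): {W10, W3, W5, W6, W8}.
Backdoor paths from W4 to W7:
  P1: W4 <- W3 -> W8 -> W10 -> W7
  P2: W4 <- W3 -> W8 -> W7
  P3: W4 <- W3 -> W7
The empty set is not sufficient: P1 (W4 <- W3 -> W8 -> W10 -> W7) has no collider blocking it and no conditioned non-collider, so it is open.
Try {W3}:
  P1: blocked at fork node W3 ∈ conditioning set.
  P2: blocked at fork node W3 ∈ conditioning set.
  P3: blocked at fork node W3 ∈ conditioning set.
{W3} contains no descendant of W4 and blocks every backdoor path.
No other singleton works — e.g. {W8} leaves P3 open — so {W3} is the unique smallest valid adjustment set.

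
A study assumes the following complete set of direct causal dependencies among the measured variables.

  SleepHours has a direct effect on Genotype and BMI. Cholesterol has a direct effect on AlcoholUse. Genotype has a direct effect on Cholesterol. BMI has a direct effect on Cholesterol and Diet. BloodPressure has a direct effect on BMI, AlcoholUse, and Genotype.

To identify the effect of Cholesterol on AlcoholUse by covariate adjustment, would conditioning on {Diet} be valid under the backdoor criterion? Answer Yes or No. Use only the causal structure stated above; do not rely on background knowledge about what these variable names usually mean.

No

Backdoor paths from Cholesterol to AlcoholUse (paths whose first edge points into Cholesterol):
  P1: Cholesterol <- BMI <- SleepHours -> Genotype <- BloodPressure -> AlcoholUse
  P2: Cholesterol <- BMI <- BloodPressure -> AlcoholUse
  P3: Cholesterol <- Genotype <- SleepHours -> BMI <- BloodPressure -> AlcoholUse
  P4: Cholesterol <- Genotype <- BloodPressure -> AlcoholUse
Condition 1 (no descendant of Cholesterol in the set): holds — descendants of Cholesterol are {AlcoholUse}; none are in {Diet}.
Condition 2 (every backdoor path blocked by {Diet}):
  P1: blocked at collider Genotype (neither it nor any descendant is in the conditioning set).
  P2: open — no interior node is in the conditioning set.
  P3: open — collider(s) BMI are conditioned on (or have a conditioned descendant) and no non-collider on the path is in the set.
  P4: open — no interior node is in the conditioning set.
{Diet} does not satisfy the backdoor criterion.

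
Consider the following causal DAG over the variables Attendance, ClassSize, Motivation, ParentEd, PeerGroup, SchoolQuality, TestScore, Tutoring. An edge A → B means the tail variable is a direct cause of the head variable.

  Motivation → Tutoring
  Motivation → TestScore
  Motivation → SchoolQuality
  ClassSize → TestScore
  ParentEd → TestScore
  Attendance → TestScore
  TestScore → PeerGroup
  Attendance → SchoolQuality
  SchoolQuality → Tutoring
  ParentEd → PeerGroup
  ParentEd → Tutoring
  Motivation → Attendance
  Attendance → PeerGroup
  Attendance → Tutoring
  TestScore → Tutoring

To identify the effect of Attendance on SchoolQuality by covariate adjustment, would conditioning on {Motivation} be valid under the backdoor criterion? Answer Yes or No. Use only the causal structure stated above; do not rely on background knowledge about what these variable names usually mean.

Backdoor paths from Attendance to SchoolQuality (paths whose first edge points into Attendance):
  P1: Attendance <- Motivation -> TestScore <- ParentEd -> Tutoring <- SchoolQuality
  P2: Attendance <- Motivation -> TestScore -> Tutoring <- SchoolQuality
  P3: Attendance <- Motivation -> TestScore -> PeerGroup <- ParentEd -> Tutoring <- SchoolQuality
  P4: Attendance <- Motivation -> SchoolQuality
  P5: Attendance <- Motivation -> Tutoring <- SchoolQuality
Condition 1 (no descendant of Attendance in the set): holds — descendants of Attendance are {PeerGroup, SchoolQuality, TestScore, Tutoring}; none are in {Motivation}.
Condition 2 (every backdoor path blocked by {Motivation}):
  P1: blocked at fork node Motivation ∈ conditioning set.
  P2: blocked at fork node Motivation ∈ conditioning set.
  P3: blocked at fork node Motivation ∈ conditioning set.
  P4: blocked at fork node Motivation ∈ conditioning set.
  P5: blocked at fork node Motivation ∈ conditioning set.
{Motivation} satisfies the backdoor criterion.

Yes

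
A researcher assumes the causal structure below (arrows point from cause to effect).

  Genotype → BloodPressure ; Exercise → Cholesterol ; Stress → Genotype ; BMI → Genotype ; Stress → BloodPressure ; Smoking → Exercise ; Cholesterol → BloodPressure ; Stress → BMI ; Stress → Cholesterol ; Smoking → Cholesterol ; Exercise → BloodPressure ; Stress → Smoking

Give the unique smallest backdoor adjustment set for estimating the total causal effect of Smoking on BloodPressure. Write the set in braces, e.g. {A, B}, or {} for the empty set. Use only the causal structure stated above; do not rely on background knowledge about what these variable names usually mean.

{Stress}

Variables eligible for adjustment (non-descendants of Smoking, excluding Smoking and BloodPressure): {BMI, Genotype, Stress}.
Backdoor paths from Smoking to BloodPressure:
  P1: Smoking <- Stress -> BMI -> Genotype -> BloodPressure
  P2: Smoking <- Stress -> Genotype -> BloodPressure
  P3: Smoking <- Stress -> Cholesterol <- Exercise -> BloodPressure
  P4: Smoking <- Stress -> Cholesterol -> BloodPressure
  P5: Smoking <- Stress -> BloodPressure
The empty set is not sufficient: P1 (Smoking <- Stress -> BMI -> Genotype -> BloodPressure) has no collider blocking it and no conditioned non-collider, so it is open.
Try {Stress}:
  P1: blocked at fork node Stress ∈ conditioning set.
  P2: blocked at fork node Stress ∈ conditioning set.
  P3: blocked at fork node Stress ∈ conditioning set.
  P4: blocked at fork node Stress ∈ conditioning set.
  P5: blocked at fork node Stress ∈ conditioning set.
{Stress} contains no descendant of Smoking and blocks every backdoor path.
No other singleton works — e.g. {BMI} leaves P2 open — so {Stress} is the unique smallest valid adjustment set.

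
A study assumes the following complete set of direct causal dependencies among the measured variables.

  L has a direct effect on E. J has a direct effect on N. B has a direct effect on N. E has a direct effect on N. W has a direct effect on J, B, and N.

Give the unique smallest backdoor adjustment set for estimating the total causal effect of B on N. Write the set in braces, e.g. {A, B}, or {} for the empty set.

{W}

Variables eligible for adjustment (non-descendants of B, excluding B and N): {E, J, L, W}.
Backdoor paths from B to N:
  P1: B <- W -> J -> N
  P2: B <- W -> N
The empty set is not sufficient: P1 (B <- W -> J -> N) has no collider blocking it and no conditioned non-collider, so it is open.
Try {W}:
  P1: blocked at fork node W ∈ conditioning set.
  P2: blocked at fork node W ∈ conditioning set.
{W} contains no descendant of B and blocks every backdoor path.
No other singleton works — e.g. {L} leaves P1 open — so {W} is the unique smallest valid adjustment set.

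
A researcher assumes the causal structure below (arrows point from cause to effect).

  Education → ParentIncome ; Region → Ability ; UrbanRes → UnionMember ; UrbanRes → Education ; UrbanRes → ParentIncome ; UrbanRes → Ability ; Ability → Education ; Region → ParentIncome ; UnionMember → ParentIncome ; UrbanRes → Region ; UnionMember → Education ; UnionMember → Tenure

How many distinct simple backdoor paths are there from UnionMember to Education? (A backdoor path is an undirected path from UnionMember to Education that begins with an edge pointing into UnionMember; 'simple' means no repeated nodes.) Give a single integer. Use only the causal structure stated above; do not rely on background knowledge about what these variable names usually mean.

A backdoor path from UnionMember to Education is any simple undirected path whose first edge points into UnionMember (i.e. leaves UnionMember via a parent).
Parents of UnionMember: {UrbanRes}.
Enumerating:
  P1: UnionMember <- UrbanRes -> Region -> Ability -> Education
  P2: UnionMember <- UrbanRes -> Region -> ParentIncome <- Education
  P3: UnionMember <- UrbanRes -> Ability <- Region -> ParentIncome <- Education
  P4: UnionMember <- UrbanRes -> Ability -> Education
  P5: UnionMember <- UrbanRes -> Education
  P6: UnionMember <- UrbanRes -> ParentIncome <- Region -> Ability -> Education
  P7: UnionMember <- UrbanRes -> ParentIncome <- Education
That exhausts the simple backdoor paths. Count: 7.

7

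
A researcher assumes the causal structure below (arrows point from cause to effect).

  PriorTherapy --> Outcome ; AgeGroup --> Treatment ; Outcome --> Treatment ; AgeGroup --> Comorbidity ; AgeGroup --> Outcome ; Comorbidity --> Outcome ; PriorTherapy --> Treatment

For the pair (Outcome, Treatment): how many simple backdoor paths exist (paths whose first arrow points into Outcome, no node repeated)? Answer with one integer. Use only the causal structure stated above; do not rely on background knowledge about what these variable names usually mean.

A backdoor path from Outcome to Treatment is any simple undirected path whose first edge points into Outcome (i.e. leaves Outcome via a parent).
Parents of Outcome: {AgeGroup, Comorbidity, PriorTherapy}.
Enumerating:
  P1: Outcome <- AgeGroup -> Treatment
  P2: Outcome <- Comorbidity <- AgeGroup -> Treatment
  P3: Outcome <- PriorTherapy -> Treatment
That exhausts the simple backdoor paths. Count: 3.

3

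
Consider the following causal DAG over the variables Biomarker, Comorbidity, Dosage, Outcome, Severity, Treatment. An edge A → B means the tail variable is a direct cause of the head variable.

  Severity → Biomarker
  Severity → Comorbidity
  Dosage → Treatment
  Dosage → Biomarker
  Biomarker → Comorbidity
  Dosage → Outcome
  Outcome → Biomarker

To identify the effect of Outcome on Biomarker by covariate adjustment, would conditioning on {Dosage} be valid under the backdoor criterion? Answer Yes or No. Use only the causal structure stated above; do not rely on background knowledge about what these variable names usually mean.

Yes

Backdoor paths from Outcome to Biomarker (paths whose first edge points into Outcome):
  P1: Outcome <- Dosage -> Biomarker
Condition 1 (no descendant of Outcome in the set): holds — descendants of Outcome are {Biomarker, Comorbidity}; none are in {Dosage}.
Condition 2 (every backdoor path blocked by {Dosage}):
  P1: blocked at fork node Dosage ∈ conditioning set.
{Dosage} satisfies the backdoor criterion.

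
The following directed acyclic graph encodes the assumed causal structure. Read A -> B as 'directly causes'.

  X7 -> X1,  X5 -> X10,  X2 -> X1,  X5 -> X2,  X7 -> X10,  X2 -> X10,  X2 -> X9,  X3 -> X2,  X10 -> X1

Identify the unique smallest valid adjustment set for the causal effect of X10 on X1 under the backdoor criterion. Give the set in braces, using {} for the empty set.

Variables eligible for adjustment (non-descendants of X10, excluding X10 and X1): {X2, X3, X5, X7, X9}.
Backdoor paths from X10 to X1:
  P1: X10 <- X5 -> X2 -> X1
  P2: X10 <- X2 -> X1
  P3: X10 <- X7 -> X1
The empty set is not sufficient: P1 (X10 <- X5 -> X2 -> X1) has no collider blocking it and no conditioned non-collider, so it is open.
Try {X2, X7}:
  P1: blocked at chain node X2 ∈ conditioning set.
  P2: blocked at fork node X2 ∈ conditioning set.
  P3: blocked at fork node X7 ∈ conditioning set.
{X2, X7} contains no descendant of X10 and blocks every backdoor path.
Every element of {X2, X7} is needed (dropping X2 leaves P1 open; dropping X7 leaves P3 open), so no proper subset is valid.
Among all size-2 subsets of the eligible variables, only {X2, X7} blocks every backdoor path, so it is the unique smallest valid adjustment set.

{X2, X7}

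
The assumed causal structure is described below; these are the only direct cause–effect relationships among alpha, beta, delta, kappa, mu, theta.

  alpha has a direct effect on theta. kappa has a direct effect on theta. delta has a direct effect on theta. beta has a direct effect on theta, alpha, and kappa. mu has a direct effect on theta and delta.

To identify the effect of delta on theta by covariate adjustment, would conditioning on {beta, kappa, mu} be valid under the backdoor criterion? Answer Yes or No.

Yes

Backdoor paths from delta to theta (paths whose first edge points into delta):
  P1: delta <- mu -> theta
Condition 1 (no descendant of delta in the set): holds — descendants of delta are {theta}; none are in {beta, kappa, mu}.
Condition 2 (every backdoor path blocked by {beta, kappa, mu}):
  P1: blocked at fork node mu ∈ conditioning set.
{beta, kappa, mu} satisfies the backdoor criterion.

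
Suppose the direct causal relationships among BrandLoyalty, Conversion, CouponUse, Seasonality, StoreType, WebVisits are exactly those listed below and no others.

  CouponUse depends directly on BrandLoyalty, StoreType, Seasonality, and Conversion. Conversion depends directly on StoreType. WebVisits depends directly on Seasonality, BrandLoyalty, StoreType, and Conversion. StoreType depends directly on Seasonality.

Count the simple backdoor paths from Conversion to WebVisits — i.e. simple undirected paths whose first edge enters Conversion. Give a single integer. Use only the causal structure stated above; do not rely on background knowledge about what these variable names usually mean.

5

A backdoor path from Conversion to WebVisits is any simple undirected path whose first edge points into Conversion (i.e. leaves Conversion via a parent).
Parents of Conversion: {StoreType}.
Enumerating:
  P1: Conversion <- StoreType <- Seasonality -> WebVisits
  P2: Conversion <- StoreType <- Seasonality -> CouponUse <- BrandLoyalty -> WebVisits
  P3: Conversion <- StoreType -> WebVisits
  P4: Conversion <- StoreType -> CouponUse <- Seasonality -> WebVisits
  P5: Conversion <- StoreType -> CouponUse <- BrandLoyalty -> WebVisits
That exhausts the simple backdoor paths. Count: 5.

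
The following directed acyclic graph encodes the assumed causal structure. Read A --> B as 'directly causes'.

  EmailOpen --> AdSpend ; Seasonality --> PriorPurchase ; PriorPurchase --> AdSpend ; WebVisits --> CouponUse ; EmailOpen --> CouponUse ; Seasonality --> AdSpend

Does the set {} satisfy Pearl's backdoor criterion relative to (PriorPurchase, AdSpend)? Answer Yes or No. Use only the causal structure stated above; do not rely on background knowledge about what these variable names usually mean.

No

Backdoor paths from PriorPurchase to AdSpend (paths whose first edge points into PriorPurchase):
  P1: PriorPurchase <- Seasonality -> AdSpend
Condition 1 (no descendant of PriorPurchase in the set): holds — descendants of PriorPurchase are {AdSpend}; none are in {}.
Condition 2 (every backdoor path blocked by {}):
  P1: open — no interior node is in the conditioning set.
{} does not satisfy the backdoor criterion.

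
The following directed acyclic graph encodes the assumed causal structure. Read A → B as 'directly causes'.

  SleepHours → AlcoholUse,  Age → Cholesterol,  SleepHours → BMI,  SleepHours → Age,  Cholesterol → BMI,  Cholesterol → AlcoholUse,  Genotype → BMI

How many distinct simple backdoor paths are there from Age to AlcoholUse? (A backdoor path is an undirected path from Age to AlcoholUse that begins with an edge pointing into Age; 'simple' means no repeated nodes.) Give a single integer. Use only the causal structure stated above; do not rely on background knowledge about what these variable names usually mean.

A backdoor path from Age to AlcoholUse is any simple undirected path whose first edge points into Age (i.e. leaves Age via a parent).
Parents of Age: {SleepHours}.
Enumerating:
  P1: Age <- SleepHours -> BMI <- Cholesterol -> AlcoholUse
  P2: Age <- SleepHours -> AlcoholUse
That exhausts the simple backdoor paths. Count: 2.

2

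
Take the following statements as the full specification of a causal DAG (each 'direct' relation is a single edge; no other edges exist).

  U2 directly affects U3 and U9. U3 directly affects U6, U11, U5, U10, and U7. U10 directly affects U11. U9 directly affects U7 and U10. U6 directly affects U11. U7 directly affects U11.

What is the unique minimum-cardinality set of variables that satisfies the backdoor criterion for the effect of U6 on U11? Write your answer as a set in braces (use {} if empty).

Variables eligible for adjustment (non-descendants of U6, excluding U6 and U11): {U10, U2, U3, U5, U7, U9}.
Backdoor paths from U6 to U11:
  P1: U6 <- U3 <- U2 -> U9 -> U10 -> U11
  P2: U6 <- U3 <- U2 -> U9 -> U7 -> U11
  P3: U6 <- U3 -> U10 <- U9 -> U7 -> U11
  P4: U6 <- U3 -> U10 -> U11
  P5: U6 <- U3 -> U7 <- U9 -> U10 -> U11
  P6: U6 <- U3 -> U7 -> U11
  P7: U6 <- U3 -> U11
The empty set is not sufficient: P1 (U6 <- U3 <- U2 -> U9 -> U10 -> U11) has no collider blocking it and no conditioned non-collider, so it is open.
Try {U3}:
  P1: blocked at chain node U3 ∈ conditioning set.
  P2: blocked at chain node U3 ∈ conditioning set.
  P3: blocked at fork node U3 ∈ conditioning set.
  P4: blocked at fork node U3 ∈ conditioning set.
  P5: blocked at fork node U3 ∈ conditioning set.
  P6: blocked at fork node U3 ∈ conditioning set.
  P7: blocked at fork node U3 ∈ conditioning set.
{U3} contains no descendant of U6 and blocks every backdoor path.
No other singleton works — e.g. {U2} leaves P4 open — so {U3} is the unique smallest valid adjustment set.

{U3}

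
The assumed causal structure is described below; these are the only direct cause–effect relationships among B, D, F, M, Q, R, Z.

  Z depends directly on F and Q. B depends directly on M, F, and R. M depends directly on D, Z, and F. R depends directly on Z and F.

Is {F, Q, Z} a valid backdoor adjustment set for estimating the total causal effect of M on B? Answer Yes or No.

Backdoor paths from M to B (paths whose first edge points into M):
  P1: M <- F -> Z -> R -> B
  P2: M <- F -> R -> B
  P3: M <- F -> B
  P4: M <- Z <- F -> R -> B
  P5: M <- Z <- F -> B
  P6: M <- Z -> R <- F -> B
  P7: M <- Z -> R -> B
Condition 1 (no descendant of M in the set): holds — descendants of M are {B}; none are in {F, Q, Z}.
Condition 2 (every backdoor path blocked by {F, Q, Z}):
  P1: blocked at fork node F ∈ conditioning set.
  P2: blocked at fork node F ∈ conditioning set.
  P3: blocked at fork node F ∈ conditioning set.
  P4: blocked at chain node Z ∈ conditioning set.
  P5: blocked at chain node Z ∈ conditioning set.
  P6: blocked at fork node Z ∈ conditioning set.
  P7: blocked at fork node Z ∈ conditioning set.
{F, Q, Z} satisfies the backdoor criterion.

Yes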